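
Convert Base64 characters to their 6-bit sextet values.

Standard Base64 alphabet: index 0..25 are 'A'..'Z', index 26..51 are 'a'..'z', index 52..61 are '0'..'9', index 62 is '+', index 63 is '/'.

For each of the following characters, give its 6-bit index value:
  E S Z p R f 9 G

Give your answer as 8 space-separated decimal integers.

Answer: 4 18 25 41 17 31 61 6

Derivation:
'E': A..Z range, ord('E') − ord('A') = 4
'S': A..Z range, ord('S') − ord('A') = 18
'Z': A..Z range, ord('Z') − ord('A') = 25
'p': a..z range, 26 + ord('p') − ord('a') = 41
'R': A..Z range, ord('R') − ord('A') = 17
'f': a..z range, 26 + ord('f') − ord('a') = 31
'9': 0..9 range, 52 + ord('9') − ord('0') = 61
'G': A..Z range, ord('G') − ord('A') = 6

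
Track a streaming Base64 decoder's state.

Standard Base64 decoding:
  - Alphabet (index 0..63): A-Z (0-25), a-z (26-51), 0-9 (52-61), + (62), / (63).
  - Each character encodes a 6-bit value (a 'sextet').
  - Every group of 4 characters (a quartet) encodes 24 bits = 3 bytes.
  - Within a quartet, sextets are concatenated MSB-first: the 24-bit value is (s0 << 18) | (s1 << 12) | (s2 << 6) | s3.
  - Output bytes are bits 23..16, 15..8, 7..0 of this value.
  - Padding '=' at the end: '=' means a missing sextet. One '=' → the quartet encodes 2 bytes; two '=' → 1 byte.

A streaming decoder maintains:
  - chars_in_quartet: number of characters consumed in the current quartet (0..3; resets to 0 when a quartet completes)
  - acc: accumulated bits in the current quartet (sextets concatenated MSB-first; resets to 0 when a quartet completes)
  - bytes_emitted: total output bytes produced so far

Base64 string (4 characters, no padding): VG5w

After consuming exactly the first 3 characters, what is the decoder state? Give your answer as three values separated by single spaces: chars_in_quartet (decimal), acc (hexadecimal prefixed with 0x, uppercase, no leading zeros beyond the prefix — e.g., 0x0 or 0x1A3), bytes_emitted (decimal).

After char 0 ('V'=21): chars_in_quartet=1 acc=0x15 bytes_emitted=0
After char 1 ('G'=6): chars_in_quartet=2 acc=0x546 bytes_emitted=0
After char 2 ('5'=57): chars_in_quartet=3 acc=0x151B9 bytes_emitted=0

Answer: 3 0x151B9 0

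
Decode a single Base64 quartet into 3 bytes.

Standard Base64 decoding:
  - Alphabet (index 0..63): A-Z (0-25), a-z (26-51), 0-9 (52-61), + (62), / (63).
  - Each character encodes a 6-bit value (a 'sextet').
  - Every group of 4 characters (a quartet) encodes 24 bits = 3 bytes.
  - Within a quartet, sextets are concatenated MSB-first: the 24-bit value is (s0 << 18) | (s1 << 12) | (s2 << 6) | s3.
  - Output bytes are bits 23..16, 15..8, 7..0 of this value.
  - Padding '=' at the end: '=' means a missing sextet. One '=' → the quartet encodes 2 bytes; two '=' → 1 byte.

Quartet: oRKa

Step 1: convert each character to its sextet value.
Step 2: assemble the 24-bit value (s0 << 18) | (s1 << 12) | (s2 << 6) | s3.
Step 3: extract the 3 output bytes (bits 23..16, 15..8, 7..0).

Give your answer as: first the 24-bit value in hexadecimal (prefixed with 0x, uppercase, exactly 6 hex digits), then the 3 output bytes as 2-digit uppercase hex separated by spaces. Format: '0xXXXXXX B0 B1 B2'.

Sextets: o=40, R=17, K=10, a=26
24-bit: (40<<18) | (17<<12) | (10<<6) | 26
      = 0xA00000 | 0x011000 | 0x000280 | 0x00001A
      = 0xA1129A
Bytes: (v>>16)&0xFF=A1, (v>>8)&0xFF=12, v&0xFF=9A

Answer: 0xA1129A A1 12 9A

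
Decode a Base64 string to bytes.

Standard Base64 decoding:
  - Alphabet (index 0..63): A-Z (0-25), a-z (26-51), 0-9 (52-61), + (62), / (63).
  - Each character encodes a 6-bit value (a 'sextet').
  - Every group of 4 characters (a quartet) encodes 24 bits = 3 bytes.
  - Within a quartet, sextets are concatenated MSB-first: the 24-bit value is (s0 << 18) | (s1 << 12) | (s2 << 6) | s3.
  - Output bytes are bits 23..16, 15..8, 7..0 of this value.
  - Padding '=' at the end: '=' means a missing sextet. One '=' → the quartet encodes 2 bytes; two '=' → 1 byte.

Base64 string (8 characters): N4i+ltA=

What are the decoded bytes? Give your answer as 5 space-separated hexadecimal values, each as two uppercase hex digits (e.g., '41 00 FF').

Answer: 37 88 BE 96 D0

Derivation:
After char 0 ('N'=13): chars_in_quartet=1 acc=0xD bytes_emitted=0
After char 1 ('4'=56): chars_in_quartet=2 acc=0x378 bytes_emitted=0
After char 2 ('i'=34): chars_in_quartet=3 acc=0xDE22 bytes_emitted=0
After char 3 ('+'=62): chars_in_quartet=4 acc=0x3788BE -> emit 37 88 BE, reset; bytes_emitted=3
After char 4 ('l'=37): chars_in_quartet=1 acc=0x25 bytes_emitted=3
After char 5 ('t'=45): chars_in_quartet=2 acc=0x96D bytes_emitted=3
After char 6 ('A'=0): chars_in_quartet=3 acc=0x25B40 bytes_emitted=3
Padding '=': partial quartet acc=0x25B40 -> emit 96 D0; bytes_emitted=5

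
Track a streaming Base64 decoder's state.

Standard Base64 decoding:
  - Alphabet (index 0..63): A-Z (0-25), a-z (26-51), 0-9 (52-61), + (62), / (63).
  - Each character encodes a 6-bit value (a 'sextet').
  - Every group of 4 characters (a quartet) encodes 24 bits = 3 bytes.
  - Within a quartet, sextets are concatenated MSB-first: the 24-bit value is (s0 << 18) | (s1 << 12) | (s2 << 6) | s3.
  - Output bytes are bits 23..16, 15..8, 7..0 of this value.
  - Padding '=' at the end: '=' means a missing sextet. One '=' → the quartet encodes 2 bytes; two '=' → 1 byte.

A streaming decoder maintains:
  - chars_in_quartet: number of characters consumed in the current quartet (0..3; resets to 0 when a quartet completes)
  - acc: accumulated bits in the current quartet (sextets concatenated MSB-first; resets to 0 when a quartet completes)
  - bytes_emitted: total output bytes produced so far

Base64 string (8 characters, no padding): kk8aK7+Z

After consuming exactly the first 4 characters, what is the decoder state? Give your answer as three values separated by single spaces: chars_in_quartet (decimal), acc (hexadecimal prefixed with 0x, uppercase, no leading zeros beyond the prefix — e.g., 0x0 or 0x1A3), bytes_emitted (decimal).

After char 0 ('k'=36): chars_in_quartet=1 acc=0x24 bytes_emitted=0
After char 1 ('k'=36): chars_in_quartet=2 acc=0x924 bytes_emitted=0
After char 2 ('8'=60): chars_in_quartet=3 acc=0x2493C bytes_emitted=0
After char 3 ('a'=26): chars_in_quartet=4 acc=0x924F1A -> emit 92 4F 1A, reset; bytes_emitted=3

Answer: 0 0x0 3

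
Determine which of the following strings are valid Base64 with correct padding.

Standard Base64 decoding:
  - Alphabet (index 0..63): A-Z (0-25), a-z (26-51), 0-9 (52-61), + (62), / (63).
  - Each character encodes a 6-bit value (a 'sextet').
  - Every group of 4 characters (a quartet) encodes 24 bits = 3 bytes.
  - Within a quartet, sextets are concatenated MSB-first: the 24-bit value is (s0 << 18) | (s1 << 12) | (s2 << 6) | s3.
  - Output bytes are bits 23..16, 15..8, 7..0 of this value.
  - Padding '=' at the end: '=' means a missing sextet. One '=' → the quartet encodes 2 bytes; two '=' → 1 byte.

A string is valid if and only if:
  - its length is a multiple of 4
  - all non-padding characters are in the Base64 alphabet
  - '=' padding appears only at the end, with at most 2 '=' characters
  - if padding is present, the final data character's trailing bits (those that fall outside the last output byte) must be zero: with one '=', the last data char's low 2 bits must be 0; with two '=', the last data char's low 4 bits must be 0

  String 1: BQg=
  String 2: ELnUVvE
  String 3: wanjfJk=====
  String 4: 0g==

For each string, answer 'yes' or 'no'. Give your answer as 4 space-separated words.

Answer: yes no no yes

Derivation:
String 1: 'BQg=' → valid
String 2: 'ELnUVvE' → invalid (len=7 not mult of 4)
String 3: 'wanjfJk=====' → invalid (5 pad chars (max 2))
String 4: '0g==' → valid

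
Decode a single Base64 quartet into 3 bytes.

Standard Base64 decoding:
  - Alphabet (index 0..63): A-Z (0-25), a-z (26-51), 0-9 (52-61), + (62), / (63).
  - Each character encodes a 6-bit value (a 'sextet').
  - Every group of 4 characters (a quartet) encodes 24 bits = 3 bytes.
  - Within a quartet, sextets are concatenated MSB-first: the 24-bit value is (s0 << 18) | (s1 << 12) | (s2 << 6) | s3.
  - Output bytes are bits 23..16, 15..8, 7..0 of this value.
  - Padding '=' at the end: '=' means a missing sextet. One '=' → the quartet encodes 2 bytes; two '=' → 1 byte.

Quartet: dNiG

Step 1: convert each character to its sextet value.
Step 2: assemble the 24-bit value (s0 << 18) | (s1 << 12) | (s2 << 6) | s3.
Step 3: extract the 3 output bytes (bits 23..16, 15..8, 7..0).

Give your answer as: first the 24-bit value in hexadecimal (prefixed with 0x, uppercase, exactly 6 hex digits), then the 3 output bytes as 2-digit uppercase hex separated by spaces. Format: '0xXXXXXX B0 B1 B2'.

Sextets: d=29, N=13, i=34, G=6
24-bit: (29<<18) | (13<<12) | (34<<6) | 6
      = 0x740000 | 0x00D000 | 0x000880 | 0x000006
      = 0x74D886
Bytes: (v>>16)&0xFF=74, (v>>8)&0xFF=D8, v&0xFF=86

Answer: 0x74D886 74 D8 86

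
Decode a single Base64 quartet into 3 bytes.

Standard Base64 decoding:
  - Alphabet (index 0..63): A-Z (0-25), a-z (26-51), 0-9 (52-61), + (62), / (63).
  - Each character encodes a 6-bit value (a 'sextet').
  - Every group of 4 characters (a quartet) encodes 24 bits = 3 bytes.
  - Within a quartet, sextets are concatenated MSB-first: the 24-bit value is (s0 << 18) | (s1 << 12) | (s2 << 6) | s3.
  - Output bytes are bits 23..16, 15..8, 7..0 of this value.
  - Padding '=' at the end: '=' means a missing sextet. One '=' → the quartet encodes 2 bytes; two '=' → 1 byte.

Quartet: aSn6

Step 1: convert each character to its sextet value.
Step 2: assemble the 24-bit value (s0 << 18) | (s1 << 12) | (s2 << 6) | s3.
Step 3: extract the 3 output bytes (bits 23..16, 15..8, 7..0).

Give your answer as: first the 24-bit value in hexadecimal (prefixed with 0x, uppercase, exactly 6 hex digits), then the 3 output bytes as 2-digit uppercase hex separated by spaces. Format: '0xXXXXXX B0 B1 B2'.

Sextets: a=26, S=18, n=39, 6=58
24-bit: (26<<18) | (18<<12) | (39<<6) | 58
      = 0x680000 | 0x012000 | 0x0009C0 | 0x00003A
      = 0x6929FA
Bytes: (v>>16)&0xFF=69, (v>>8)&0xFF=29, v&0xFF=FA

Answer: 0x6929FA 69 29 FA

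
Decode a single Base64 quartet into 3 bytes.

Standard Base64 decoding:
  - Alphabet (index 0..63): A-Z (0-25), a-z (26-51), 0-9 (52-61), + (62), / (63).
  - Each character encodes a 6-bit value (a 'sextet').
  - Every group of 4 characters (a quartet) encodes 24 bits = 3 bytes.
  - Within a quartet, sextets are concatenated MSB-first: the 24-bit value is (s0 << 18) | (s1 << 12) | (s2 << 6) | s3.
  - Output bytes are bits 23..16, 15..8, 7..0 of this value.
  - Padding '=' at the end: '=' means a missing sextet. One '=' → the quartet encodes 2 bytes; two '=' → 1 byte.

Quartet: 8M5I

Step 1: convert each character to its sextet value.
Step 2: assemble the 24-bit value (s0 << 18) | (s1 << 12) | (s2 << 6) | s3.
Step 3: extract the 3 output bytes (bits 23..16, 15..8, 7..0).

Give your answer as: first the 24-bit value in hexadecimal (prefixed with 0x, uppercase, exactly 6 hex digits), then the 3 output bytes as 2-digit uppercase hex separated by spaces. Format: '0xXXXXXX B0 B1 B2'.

Answer: 0xF0CE48 F0 CE 48

Derivation:
Sextets: 8=60, M=12, 5=57, I=8
24-bit: (60<<18) | (12<<12) | (57<<6) | 8
      = 0xF00000 | 0x00C000 | 0x000E40 | 0x000008
      = 0xF0CE48
Bytes: (v>>16)&0xFF=F0, (v>>8)&0xFF=CE, v&0xFF=48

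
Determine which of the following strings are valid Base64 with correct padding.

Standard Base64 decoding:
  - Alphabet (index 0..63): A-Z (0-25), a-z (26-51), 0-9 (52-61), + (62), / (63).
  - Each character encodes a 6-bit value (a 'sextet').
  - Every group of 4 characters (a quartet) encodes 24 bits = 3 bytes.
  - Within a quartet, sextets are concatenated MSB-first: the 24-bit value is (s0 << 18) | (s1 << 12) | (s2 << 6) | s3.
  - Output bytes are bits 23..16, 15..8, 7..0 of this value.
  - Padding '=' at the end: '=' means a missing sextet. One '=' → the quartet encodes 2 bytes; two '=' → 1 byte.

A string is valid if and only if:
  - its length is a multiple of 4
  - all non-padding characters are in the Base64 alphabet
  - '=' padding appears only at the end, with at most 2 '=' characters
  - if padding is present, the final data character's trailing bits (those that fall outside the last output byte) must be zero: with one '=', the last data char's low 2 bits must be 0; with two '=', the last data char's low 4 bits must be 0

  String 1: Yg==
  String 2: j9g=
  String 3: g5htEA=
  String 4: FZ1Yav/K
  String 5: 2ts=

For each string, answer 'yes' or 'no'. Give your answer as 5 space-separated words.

Answer: yes yes no yes yes

Derivation:
String 1: 'Yg==' → valid
String 2: 'j9g=' → valid
String 3: 'g5htEA=' → invalid (len=7 not mult of 4)
String 4: 'FZ1Yav/K' → valid
String 5: '2ts=' → valid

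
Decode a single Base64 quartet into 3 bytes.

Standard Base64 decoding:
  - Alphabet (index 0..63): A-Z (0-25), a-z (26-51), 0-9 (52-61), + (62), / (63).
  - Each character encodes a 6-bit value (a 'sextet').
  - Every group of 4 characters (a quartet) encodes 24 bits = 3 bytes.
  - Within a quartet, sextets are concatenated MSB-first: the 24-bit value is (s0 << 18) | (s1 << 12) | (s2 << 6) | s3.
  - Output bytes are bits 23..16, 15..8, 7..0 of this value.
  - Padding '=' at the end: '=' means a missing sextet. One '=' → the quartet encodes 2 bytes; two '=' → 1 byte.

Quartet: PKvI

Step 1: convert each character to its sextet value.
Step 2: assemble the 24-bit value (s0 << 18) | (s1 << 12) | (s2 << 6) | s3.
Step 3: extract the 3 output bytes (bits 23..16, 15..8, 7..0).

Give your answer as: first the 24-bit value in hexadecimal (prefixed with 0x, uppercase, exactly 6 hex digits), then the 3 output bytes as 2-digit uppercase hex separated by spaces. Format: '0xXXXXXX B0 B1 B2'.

Sextets: P=15, K=10, v=47, I=8
24-bit: (15<<18) | (10<<12) | (47<<6) | 8
      = 0x3C0000 | 0x00A000 | 0x000BC0 | 0x000008
      = 0x3CABC8
Bytes: (v>>16)&0xFF=3C, (v>>8)&0xFF=AB, v&0xFF=C8

Answer: 0x3CABC8 3C AB C8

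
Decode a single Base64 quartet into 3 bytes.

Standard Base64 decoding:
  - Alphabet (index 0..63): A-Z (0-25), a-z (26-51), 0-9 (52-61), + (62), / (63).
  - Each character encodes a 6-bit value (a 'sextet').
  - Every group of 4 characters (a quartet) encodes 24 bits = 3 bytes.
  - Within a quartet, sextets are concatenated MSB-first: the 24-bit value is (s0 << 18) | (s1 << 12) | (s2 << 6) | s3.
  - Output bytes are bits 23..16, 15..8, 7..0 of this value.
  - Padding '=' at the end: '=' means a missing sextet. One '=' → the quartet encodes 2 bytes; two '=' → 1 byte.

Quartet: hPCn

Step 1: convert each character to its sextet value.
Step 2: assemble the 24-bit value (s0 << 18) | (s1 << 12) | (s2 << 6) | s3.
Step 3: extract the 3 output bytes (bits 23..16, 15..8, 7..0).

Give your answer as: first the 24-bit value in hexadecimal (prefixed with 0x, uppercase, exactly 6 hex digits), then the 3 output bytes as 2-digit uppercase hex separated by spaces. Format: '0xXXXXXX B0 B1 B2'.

Answer: 0x84F0A7 84 F0 A7

Derivation:
Sextets: h=33, P=15, C=2, n=39
24-bit: (33<<18) | (15<<12) | (2<<6) | 39
      = 0x840000 | 0x00F000 | 0x000080 | 0x000027
      = 0x84F0A7
Bytes: (v>>16)&0xFF=84, (v>>8)&0xFF=F0, v&0xFF=A7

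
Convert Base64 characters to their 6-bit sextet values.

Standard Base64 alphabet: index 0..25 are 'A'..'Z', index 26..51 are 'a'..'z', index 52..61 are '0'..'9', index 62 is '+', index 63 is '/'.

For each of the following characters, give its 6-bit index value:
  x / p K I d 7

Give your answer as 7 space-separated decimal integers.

'x': a..z range, 26 + ord('x') − ord('a') = 49
'/': index 63
'p': a..z range, 26 + ord('p') − ord('a') = 41
'K': A..Z range, ord('K') − ord('A') = 10
'I': A..Z range, ord('I') − ord('A') = 8
'd': a..z range, 26 + ord('d') − ord('a') = 29
'7': 0..9 range, 52 + ord('7') − ord('0') = 59

Answer: 49 63 41 10 8 29 59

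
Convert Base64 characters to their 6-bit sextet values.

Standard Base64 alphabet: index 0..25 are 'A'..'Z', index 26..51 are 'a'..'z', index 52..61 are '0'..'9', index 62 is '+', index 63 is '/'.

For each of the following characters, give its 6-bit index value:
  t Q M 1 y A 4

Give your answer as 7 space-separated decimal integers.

Answer: 45 16 12 53 50 0 56

Derivation:
't': a..z range, 26 + ord('t') − ord('a') = 45
'Q': A..Z range, ord('Q') − ord('A') = 16
'M': A..Z range, ord('M') − ord('A') = 12
'1': 0..9 range, 52 + ord('1') − ord('0') = 53
'y': a..z range, 26 + ord('y') − ord('a') = 50
'A': A..Z range, ord('A') − ord('A') = 0
'4': 0..9 range, 52 + ord('4') − ord('0') = 56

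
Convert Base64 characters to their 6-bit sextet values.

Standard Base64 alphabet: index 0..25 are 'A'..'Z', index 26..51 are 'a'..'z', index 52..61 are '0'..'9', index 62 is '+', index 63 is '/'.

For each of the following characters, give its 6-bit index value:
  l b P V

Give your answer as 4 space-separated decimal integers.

Answer: 37 27 15 21

Derivation:
'l': a..z range, 26 + ord('l') − ord('a') = 37
'b': a..z range, 26 + ord('b') − ord('a') = 27
'P': A..Z range, ord('P') − ord('A') = 15
'V': A..Z range, ord('V') − ord('A') = 21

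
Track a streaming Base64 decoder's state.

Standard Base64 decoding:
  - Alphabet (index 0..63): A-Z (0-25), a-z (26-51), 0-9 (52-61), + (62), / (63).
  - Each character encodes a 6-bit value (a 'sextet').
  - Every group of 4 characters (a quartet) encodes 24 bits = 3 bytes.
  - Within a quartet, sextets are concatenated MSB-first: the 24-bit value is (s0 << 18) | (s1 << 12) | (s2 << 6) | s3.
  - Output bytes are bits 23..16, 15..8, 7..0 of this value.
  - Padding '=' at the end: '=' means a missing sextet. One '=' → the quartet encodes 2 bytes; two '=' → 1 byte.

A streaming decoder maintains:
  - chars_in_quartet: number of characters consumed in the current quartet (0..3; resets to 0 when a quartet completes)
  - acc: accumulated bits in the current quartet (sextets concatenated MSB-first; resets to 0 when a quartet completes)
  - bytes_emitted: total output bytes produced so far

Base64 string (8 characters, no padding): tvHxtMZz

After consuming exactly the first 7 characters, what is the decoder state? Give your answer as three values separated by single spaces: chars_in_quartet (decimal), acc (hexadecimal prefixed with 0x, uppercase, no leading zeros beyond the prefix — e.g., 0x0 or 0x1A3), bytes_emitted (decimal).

Answer: 3 0x2D319 3

Derivation:
After char 0 ('t'=45): chars_in_quartet=1 acc=0x2D bytes_emitted=0
After char 1 ('v'=47): chars_in_quartet=2 acc=0xB6F bytes_emitted=0
After char 2 ('H'=7): chars_in_quartet=3 acc=0x2DBC7 bytes_emitted=0
After char 3 ('x'=49): chars_in_quartet=4 acc=0xB6F1F1 -> emit B6 F1 F1, reset; bytes_emitted=3
After char 4 ('t'=45): chars_in_quartet=1 acc=0x2D bytes_emitted=3
After char 5 ('M'=12): chars_in_quartet=2 acc=0xB4C bytes_emitted=3
After char 6 ('Z'=25): chars_in_quartet=3 acc=0x2D319 bytes_emitted=3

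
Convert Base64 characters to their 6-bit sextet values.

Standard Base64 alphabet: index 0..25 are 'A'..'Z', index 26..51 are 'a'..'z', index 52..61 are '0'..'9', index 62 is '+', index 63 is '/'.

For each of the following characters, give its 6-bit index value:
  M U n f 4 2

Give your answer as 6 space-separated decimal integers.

'M': A..Z range, ord('M') − ord('A') = 12
'U': A..Z range, ord('U') − ord('A') = 20
'n': a..z range, 26 + ord('n') − ord('a') = 39
'f': a..z range, 26 + ord('f') − ord('a') = 31
'4': 0..9 range, 52 + ord('4') − ord('0') = 56
'2': 0..9 range, 52 + ord('2') − ord('0') = 54

Answer: 12 20 39 31 56 54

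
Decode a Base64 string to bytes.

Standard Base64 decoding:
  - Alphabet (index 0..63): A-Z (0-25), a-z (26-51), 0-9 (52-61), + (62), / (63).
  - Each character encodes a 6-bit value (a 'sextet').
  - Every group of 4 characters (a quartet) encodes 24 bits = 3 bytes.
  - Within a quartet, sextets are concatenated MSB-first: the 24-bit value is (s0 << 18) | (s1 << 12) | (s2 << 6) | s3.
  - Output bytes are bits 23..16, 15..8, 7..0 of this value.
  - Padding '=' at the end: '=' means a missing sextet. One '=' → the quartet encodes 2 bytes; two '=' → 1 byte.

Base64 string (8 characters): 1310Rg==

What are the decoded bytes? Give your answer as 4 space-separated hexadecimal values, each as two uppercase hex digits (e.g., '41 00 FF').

Answer: D7 7D 74 46

Derivation:
After char 0 ('1'=53): chars_in_quartet=1 acc=0x35 bytes_emitted=0
After char 1 ('3'=55): chars_in_quartet=2 acc=0xD77 bytes_emitted=0
After char 2 ('1'=53): chars_in_quartet=3 acc=0x35DF5 bytes_emitted=0
After char 3 ('0'=52): chars_in_quartet=4 acc=0xD77D74 -> emit D7 7D 74, reset; bytes_emitted=3
After char 4 ('R'=17): chars_in_quartet=1 acc=0x11 bytes_emitted=3
After char 5 ('g'=32): chars_in_quartet=2 acc=0x460 bytes_emitted=3
Padding '==': partial quartet acc=0x460 -> emit 46; bytes_emitted=4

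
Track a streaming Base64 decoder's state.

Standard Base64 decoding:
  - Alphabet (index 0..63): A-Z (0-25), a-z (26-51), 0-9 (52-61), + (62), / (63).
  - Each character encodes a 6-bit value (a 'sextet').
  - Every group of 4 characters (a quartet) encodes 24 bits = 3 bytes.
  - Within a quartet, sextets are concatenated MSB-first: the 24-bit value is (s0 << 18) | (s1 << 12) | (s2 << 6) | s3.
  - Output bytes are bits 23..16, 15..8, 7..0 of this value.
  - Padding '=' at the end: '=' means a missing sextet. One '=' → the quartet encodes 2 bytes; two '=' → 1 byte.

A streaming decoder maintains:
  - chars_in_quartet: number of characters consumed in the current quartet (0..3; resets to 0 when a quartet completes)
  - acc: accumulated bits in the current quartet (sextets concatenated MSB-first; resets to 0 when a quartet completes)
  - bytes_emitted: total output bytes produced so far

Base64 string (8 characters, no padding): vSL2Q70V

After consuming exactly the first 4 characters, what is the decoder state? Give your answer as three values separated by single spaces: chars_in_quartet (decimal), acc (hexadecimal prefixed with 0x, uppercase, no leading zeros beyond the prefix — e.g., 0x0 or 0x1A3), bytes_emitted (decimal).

After char 0 ('v'=47): chars_in_quartet=1 acc=0x2F bytes_emitted=0
After char 1 ('S'=18): chars_in_quartet=2 acc=0xBD2 bytes_emitted=0
After char 2 ('L'=11): chars_in_quartet=3 acc=0x2F48B bytes_emitted=0
After char 3 ('2'=54): chars_in_quartet=4 acc=0xBD22F6 -> emit BD 22 F6, reset; bytes_emitted=3

Answer: 0 0x0 3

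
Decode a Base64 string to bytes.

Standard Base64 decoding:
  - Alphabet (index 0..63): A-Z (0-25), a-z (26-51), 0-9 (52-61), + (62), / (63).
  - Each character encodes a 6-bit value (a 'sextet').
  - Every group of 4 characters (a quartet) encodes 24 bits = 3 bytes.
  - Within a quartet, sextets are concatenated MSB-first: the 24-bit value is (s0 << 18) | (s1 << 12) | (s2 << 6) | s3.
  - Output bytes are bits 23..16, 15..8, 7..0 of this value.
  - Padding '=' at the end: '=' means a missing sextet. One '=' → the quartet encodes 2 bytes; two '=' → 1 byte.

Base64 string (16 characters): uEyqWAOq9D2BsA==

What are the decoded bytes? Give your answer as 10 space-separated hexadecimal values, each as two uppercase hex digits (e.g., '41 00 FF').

Answer: B8 4C AA 58 03 AA F4 3D 81 B0

Derivation:
After char 0 ('u'=46): chars_in_quartet=1 acc=0x2E bytes_emitted=0
After char 1 ('E'=4): chars_in_quartet=2 acc=0xB84 bytes_emitted=0
After char 2 ('y'=50): chars_in_quartet=3 acc=0x2E132 bytes_emitted=0
After char 3 ('q'=42): chars_in_quartet=4 acc=0xB84CAA -> emit B8 4C AA, reset; bytes_emitted=3
After char 4 ('W'=22): chars_in_quartet=1 acc=0x16 bytes_emitted=3
After char 5 ('A'=0): chars_in_quartet=2 acc=0x580 bytes_emitted=3
After char 6 ('O'=14): chars_in_quartet=3 acc=0x1600E bytes_emitted=3
After char 7 ('q'=42): chars_in_quartet=4 acc=0x5803AA -> emit 58 03 AA, reset; bytes_emitted=6
After char 8 ('9'=61): chars_in_quartet=1 acc=0x3D bytes_emitted=6
After char 9 ('D'=3): chars_in_quartet=2 acc=0xF43 bytes_emitted=6
After char 10 ('2'=54): chars_in_quartet=3 acc=0x3D0F6 bytes_emitted=6
After char 11 ('B'=1): chars_in_quartet=4 acc=0xF43D81 -> emit F4 3D 81, reset; bytes_emitted=9
After char 12 ('s'=44): chars_in_quartet=1 acc=0x2C bytes_emitted=9
After char 13 ('A'=0): chars_in_quartet=2 acc=0xB00 bytes_emitted=9
Padding '==': partial quartet acc=0xB00 -> emit B0; bytes_emitted=10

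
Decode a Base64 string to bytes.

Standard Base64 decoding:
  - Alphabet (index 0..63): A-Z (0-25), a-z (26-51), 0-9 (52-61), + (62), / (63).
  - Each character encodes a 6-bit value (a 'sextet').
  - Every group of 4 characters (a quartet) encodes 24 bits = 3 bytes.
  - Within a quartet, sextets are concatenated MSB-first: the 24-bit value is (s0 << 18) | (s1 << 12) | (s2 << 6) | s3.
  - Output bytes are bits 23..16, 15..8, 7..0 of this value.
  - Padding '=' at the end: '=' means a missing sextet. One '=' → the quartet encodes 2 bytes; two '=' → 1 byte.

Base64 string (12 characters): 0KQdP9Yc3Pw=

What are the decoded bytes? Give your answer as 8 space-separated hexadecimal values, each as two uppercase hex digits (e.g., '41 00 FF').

After char 0 ('0'=52): chars_in_quartet=1 acc=0x34 bytes_emitted=0
After char 1 ('K'=10): chars_in_quartet=2 acc=0xD0A bytes_emitted=0
After char 2 ('Q'=16): chars_in_quartet=3 acc=0x34290 bytes_emitted=0
After char 3 ('d'=29): chars_in_quartet=4 acc=0xD0A41D -> emit D0 A4 1D, reset; bytes_emitted=3
After char 4 ('P'=15): chars_in_quartet=1 acc=0xF bytes_emitted=3
After char 5 ('9'=61): chars_in_quartet=2 acc=0x3FD bytes_emitted=3
After char 6 ('Y'=24): chars_in_quartet=3 acc=0xFF58 bytes_emitted=3
After char 7 ('c'=28): chars_in_quartet=4 acc=0x3FD61C -> emit 3F D6 1C, reset; bytes_emitted=6
After char 8 ('3'=55): chars_in_quartet=1 acc=0x37 bytes_emitted=6
After char 9 ('P'=15): chars_in_quartet=2 acc=0xDCF bytes_emitted=6
After char 10 ('w'=48): chars_in_quartet=3 acc=0x373F0 bytes_emitted=6
Padding '=': partial quartet acc=0x373F0 -> emit DC FC; bytes_emitted=8

Answer: D0 A4 1D 3F D6 1C DC FC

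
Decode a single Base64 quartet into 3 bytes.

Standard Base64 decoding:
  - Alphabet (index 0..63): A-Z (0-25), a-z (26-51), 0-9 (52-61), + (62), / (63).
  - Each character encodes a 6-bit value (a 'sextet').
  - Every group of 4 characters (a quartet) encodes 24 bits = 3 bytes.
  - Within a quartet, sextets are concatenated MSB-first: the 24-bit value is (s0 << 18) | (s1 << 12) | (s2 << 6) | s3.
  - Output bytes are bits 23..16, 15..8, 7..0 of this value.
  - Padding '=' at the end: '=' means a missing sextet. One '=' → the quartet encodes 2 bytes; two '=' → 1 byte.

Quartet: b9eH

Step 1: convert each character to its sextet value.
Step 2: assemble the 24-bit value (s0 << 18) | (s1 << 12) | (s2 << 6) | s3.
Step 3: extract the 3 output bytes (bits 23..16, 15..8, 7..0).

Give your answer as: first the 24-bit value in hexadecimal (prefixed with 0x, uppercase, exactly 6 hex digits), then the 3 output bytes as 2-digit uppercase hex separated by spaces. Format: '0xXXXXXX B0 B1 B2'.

Answer: 0x6FD787 6F D7 87

Derivation:
Sextets: b=27, 9=61, e=30, H=7
24-bit: (27<<18) | (61<<12) | (30<<6) | 7
      = 0x6C0000 | 0x03D000 | 0x000780 | 0x000007
      = 0x6FD787
Bytes: (v>>16)&0xFF=6F, (v>>8)&0xFF=D7, v&0xFF=87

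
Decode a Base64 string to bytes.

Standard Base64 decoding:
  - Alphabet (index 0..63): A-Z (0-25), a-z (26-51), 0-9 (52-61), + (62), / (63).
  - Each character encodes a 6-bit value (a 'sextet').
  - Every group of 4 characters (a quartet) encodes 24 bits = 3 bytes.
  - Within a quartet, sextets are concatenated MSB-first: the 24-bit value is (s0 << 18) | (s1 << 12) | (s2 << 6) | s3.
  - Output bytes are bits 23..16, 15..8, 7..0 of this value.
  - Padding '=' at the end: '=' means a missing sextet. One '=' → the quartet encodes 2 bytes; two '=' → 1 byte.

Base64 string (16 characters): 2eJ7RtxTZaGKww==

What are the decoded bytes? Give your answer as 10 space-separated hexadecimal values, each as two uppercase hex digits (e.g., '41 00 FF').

Answer: D9 E2 7B 46 DC 53 65 A1 8A C3

Derivation:
After char 0 ('2'=54): chars_in_quartet=1 acc=0x36 bytes_emitted=0
After char 1 ('e'=30): chars_in_quartet=2 acc=0xD9E bytes_emitted=0
After char 2 ('J'=9): chars_in_quartet=3 acc=0x36789 bytes_emitted=0
After char 3 ('7'=59): chars_in_quartet=4 acc=0xD9E27B -> emit D9 E2 7B, reset; bytes_emitted=3
After char 4 ('R'=17): chars_in_quartet=1 acc=0x11 bytes_emitted=3
After char 5 ('t'=45): chars_in_quartet=2 acc=0x46D bytes_emitted=3
After char 6 ('x'=49): chars_in_quartet=3 acc=0x11B71 bytes_emitted=3
After char 7 ('T'=19): chars_in_quartet=4 acc=0x46DC53 -> emit 46 DC 53, reset; bytes_emitted=6
After char 8 ('Z'=25): chars_in_quartet=1 acc=0x19 bytes_emitted=6
After char 9 ('a'=26): chars_in_quartet=2 acc=0x65A bytes_emitted=6
After char 10 ('G'=6): chars_in_quartet=3 acc=0x19686 bytes_emitted=6
After char 11 ('K'=10): chars_in_quartet=4 acc=0x65A18A -> emit 65 A1 8A, reset; bytes_emitted=9
After char 12 ('w'=48): chars_in_quartet=1 acc=0x30 bytes_emitted=9
After char 13 ('w'=48): chars_in_quartet=2 acc=0xC30 bytes_emitted=9
Padding '==': partial quartet acc=0xC30 -> emit C3; bytes_emitted=10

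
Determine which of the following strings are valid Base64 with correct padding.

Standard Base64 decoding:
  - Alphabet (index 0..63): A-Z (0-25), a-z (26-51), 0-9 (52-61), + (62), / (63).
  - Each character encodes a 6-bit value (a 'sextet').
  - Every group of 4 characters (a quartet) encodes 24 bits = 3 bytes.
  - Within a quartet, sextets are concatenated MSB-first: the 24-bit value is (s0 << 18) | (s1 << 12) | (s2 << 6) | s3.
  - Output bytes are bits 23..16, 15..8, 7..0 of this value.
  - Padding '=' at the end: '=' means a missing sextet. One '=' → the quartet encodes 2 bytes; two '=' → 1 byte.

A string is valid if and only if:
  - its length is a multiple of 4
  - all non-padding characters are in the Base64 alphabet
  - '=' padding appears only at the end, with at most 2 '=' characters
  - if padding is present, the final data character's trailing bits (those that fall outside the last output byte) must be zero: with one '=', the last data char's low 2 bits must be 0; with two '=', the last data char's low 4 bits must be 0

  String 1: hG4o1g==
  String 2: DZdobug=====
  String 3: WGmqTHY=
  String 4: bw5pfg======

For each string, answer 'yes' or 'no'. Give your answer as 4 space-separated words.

Answer: yes no yes no

Derivation:
String 1: 'hG4o1g==' → valid
String 2: 'DZdobug=====' → invalid (5 pad chars (max 2))
String 3: 'WGmqTHY=' → valid
String 4: 'bw5pfg======' → invalid (6 pad chars (max 2))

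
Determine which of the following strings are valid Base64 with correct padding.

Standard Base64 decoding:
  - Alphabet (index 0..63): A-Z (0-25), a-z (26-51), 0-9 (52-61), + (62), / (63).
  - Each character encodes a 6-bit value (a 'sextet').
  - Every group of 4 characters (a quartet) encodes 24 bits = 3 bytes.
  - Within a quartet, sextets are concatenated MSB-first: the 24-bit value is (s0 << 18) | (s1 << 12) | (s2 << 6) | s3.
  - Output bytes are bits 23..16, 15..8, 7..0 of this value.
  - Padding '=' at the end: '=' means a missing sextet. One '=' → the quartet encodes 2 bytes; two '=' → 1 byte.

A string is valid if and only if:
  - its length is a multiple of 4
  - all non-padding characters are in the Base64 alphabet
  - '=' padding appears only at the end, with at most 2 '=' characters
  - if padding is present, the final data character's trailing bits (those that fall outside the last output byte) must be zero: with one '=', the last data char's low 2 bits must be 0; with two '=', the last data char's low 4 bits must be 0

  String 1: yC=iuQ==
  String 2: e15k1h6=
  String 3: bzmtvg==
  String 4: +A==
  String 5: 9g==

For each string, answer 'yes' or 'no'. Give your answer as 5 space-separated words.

String 1: 'yC=iuQ==' → invalid (bad char(s): ['=']; '=' in middle)
String 2: 'e15k1h6=' → invalid (bad trailing bits)
String 3: 'bzmtvg==' → valid
String 4: '+A==' → valid
String 5: '9g==' → valid

Answer: no no yes yes yes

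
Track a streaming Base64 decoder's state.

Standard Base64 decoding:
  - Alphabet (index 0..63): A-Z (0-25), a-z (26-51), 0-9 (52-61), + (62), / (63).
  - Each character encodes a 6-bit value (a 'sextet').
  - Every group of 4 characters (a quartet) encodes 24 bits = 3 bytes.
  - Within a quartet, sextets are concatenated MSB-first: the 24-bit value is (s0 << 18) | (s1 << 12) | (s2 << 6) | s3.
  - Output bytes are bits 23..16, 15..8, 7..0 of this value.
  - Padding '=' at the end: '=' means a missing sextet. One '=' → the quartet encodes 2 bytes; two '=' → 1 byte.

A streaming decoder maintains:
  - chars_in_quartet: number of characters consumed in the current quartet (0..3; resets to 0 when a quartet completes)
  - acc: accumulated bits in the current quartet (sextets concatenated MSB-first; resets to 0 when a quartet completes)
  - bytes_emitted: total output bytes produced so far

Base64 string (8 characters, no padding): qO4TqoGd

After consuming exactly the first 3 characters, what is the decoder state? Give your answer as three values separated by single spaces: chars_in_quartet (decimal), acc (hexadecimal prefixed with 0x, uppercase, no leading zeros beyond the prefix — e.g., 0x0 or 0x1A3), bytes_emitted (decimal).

After char 0 ('q'=42): chars_in_quartet=1 acc=0x2A bytes_emitted=0
After char 1 ('O'=14): chars_in_quartet=2 acc=0xA8E bytes_emitted=0
After char 2 ('4'=56): chars_in_quartet=3 acc=0x2A3B8 bytes_emitted=0

Answer: 3 0x2A3B8 0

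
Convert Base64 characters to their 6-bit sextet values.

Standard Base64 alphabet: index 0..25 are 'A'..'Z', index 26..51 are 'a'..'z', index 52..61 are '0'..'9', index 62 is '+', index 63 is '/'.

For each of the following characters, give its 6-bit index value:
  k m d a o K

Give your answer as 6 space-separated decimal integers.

'k': a..z range, 26 + ord('k') − ord('a') = 36
'm': a..z range, 26 + ord('m') − ord('a') = 38
'd': a..z range, 26 + ord('d') − ord('a') = 29
'a': a..z range, 26 + ord('a') − ord('a') = 26
'o': a..z range, 26 + ord('o') − ord('a') = 40
'K': A..Z range, ord('K') − ord('A') = 10

Answer: 36 38 29 26 40 10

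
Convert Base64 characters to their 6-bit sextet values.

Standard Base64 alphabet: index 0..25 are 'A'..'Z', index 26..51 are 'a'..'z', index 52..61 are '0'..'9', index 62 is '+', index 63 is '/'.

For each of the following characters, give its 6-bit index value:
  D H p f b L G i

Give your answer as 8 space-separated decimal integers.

Answer: 3 7 41 31 27 11 6 34

Derivation:
'D': A..Z range, ord('D') − ord('A') = 3
'H': A..Z range, ord('H') − ord('A') = 7
'p': a..z range, 26 + ord('p') − ord('a') = 41
'f': a..z range, 26 + ord('f') − ord('a') = 31
'b': a..z range, 26 + ord('b') − ord('a') = 27
'L': A..Z range, ord('L') − ord('A') = 11
'G': A..Z range, ord('G') − ord('A') = 6
'i': a..z range, 26 + ord('i') − ord('a') = 34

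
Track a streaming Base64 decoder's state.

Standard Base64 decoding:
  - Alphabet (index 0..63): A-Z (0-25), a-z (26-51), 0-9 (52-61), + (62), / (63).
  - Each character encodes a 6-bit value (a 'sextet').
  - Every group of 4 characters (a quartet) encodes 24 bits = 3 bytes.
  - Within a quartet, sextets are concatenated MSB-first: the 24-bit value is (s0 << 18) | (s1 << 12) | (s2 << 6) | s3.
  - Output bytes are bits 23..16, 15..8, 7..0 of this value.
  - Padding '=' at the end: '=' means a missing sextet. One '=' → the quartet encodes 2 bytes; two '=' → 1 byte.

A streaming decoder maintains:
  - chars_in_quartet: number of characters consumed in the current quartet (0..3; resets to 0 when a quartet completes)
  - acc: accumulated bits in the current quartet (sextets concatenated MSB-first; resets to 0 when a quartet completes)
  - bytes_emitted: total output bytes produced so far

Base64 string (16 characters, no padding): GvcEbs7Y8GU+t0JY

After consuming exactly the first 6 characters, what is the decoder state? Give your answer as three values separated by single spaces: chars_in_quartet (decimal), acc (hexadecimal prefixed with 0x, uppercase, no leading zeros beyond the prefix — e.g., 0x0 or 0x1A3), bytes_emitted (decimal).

After char 0 ('G'=6): chars_in_quartet=1 acc=0x6 bytes_emitted=0
After char 1 ('v'=47): chars_in_quartet=2 acc=0x1AF bytes_emitted=0
After char 2 ('c'=28): chars_in_quartet=3 acc=0x6BDC bytes_emitted=0
After char 3 ('E'=4): chars_in_quartet=4 acc=0x1AF704 -> emit 1A F7 04, reset; bytes_emitted=3
After char 4 ('b'=27): chars_in_quartet=1 acc=0x1B bytes_emitted=3
After char 5 ('s'=44): chars_in_quartet=2 acc=0x6EC bytes_emitted=3

Answer: 2 0x6EC 3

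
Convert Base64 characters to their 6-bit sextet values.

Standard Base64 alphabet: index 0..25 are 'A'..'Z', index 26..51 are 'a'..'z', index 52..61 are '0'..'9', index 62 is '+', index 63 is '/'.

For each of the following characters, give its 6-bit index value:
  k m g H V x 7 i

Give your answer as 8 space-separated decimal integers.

'k': a..z range, 26 + ord('k') − ord('a') = 36
'm': a..z range, 26 + ord('m') − ord('a') = 38
'g': a..z range, 26 + ord('g') − ord('a') = 32
'H': A..Z range, ord('H') − ord('A') = 7
'V': A..Z range, ord('V') − ord('A') = 21
'x': a..z range, 26 + ord('x') − ord('a') = 49
'7': 0..9 range, 52 + ord('7') − ord('0') = 59
'i': a..z range, 26 + ord('i') − ord('a') = 34

Answer: 36 38 32 7 21 49 59 34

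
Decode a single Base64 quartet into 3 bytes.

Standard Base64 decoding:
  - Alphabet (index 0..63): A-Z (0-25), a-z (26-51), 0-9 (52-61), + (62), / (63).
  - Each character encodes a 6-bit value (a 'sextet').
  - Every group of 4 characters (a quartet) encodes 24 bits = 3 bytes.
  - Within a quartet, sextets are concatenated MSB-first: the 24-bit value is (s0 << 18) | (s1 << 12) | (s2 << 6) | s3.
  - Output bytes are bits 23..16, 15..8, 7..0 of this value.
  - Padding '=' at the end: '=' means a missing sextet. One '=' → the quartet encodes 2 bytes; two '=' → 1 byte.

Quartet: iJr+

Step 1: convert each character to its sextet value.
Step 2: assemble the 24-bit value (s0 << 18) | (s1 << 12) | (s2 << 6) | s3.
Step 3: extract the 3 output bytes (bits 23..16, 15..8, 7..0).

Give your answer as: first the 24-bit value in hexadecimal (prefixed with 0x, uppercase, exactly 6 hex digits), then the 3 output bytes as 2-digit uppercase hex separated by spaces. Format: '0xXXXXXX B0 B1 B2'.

Answer: 0x889AFE 88 9A FE

Derivation:
Sextets: i=34, J=9, r=43, +=62
24-bit: (34<<18) | (9<<12) | (43<<6) | 62
      = 0x880000 | 0x009000 | 0x000AC0 | 0x00003E
      = 0x889AFE
Bytes: (v>>16)&0xFF=88, (v>>8)&0xFF=9A, v&0xFF=FE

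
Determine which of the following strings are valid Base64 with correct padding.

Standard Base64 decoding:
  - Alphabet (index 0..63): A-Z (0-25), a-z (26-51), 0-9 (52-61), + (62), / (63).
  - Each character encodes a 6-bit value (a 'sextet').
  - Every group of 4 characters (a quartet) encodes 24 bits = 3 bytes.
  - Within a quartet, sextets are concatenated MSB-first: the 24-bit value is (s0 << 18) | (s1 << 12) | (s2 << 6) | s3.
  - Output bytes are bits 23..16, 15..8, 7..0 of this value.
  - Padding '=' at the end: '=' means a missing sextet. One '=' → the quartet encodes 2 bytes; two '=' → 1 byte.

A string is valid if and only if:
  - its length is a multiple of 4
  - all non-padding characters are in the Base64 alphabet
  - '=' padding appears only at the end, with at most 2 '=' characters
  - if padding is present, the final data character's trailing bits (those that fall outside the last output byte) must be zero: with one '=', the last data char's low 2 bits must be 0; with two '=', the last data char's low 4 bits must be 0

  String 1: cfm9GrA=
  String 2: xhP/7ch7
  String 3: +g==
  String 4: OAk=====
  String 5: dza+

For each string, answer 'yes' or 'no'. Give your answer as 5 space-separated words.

Answer: yes yes yes no yes

Derivation:
String 1: 'cfm9GrA=' → valid
String 2: 'xhP/7ch7' → valid
String 3: '+g==' → valid
String 4: 'OAk=====' → invalid (5 pad chars (max 2))
String 5: 'dza+' → valid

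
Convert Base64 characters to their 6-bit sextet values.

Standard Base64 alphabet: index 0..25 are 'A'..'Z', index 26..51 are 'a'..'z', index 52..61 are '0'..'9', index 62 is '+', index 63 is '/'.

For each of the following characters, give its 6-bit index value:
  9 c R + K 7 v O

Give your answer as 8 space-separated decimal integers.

'9': 0..9 range, 52 + ord('9') − ord('0') = 61
'c': a..z range, 26 + ord('c') − ord('a') = 28
'R': A..Z range, ord('R') − ord('A') = 17
'+': index 62
'K': A..Z range, ord('K') − ord('A') = 10
'7': 0..9 range, 52 + ord('7') − ord('0') = 59
'v': a..z range, 26 + ord('v') − ord('a') = 47
'O': A..Z range, ord('O') − ord('A') = 14

Answer: 61 28 17 62 10 59 47 14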